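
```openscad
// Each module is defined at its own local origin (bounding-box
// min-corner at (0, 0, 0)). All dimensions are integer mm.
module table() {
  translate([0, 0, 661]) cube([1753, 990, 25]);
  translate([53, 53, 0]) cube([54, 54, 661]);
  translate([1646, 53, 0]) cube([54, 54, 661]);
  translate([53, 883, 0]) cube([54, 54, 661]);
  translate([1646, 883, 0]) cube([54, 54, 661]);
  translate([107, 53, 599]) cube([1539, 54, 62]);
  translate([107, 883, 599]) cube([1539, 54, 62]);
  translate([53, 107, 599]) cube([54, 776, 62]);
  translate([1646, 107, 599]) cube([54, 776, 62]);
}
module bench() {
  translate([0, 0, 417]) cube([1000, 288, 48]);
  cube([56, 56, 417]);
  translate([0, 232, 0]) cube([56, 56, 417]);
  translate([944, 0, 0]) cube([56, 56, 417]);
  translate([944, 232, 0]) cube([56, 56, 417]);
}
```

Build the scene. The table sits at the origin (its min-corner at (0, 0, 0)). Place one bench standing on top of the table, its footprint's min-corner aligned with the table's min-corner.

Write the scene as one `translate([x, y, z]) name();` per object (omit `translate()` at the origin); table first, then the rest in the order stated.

table();
translate([0, 0, 686]) bench();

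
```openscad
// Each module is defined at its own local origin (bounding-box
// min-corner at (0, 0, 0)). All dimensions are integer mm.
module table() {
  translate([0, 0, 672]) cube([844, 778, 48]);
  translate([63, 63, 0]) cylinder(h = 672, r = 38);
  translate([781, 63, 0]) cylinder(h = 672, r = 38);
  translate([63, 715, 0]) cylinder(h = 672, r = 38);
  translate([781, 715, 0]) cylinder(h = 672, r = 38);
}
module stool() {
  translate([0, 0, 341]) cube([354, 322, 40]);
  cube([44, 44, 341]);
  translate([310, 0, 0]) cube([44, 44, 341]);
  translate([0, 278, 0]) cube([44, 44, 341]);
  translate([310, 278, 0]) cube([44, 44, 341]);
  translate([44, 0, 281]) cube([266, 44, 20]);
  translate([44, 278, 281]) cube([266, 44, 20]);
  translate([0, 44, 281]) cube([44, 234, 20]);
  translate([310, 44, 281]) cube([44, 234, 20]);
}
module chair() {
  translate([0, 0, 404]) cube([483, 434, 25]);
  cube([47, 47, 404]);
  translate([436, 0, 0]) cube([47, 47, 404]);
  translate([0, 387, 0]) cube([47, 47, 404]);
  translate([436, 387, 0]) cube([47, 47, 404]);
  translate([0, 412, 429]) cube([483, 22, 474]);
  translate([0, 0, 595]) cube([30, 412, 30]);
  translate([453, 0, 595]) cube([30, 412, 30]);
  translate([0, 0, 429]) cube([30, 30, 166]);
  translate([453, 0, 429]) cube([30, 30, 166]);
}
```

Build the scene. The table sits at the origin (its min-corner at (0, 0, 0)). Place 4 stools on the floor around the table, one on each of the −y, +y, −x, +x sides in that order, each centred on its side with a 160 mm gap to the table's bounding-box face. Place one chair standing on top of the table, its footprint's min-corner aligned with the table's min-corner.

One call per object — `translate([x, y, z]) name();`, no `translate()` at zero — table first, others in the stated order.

table();
translate([245, -482, 0]) stool();
translate([245, 938, 0]) stool();
translate([-514, 228, 0]) stool();
translate([1004, 228, 0]) stool();
translate([0, 0, 720]) chair();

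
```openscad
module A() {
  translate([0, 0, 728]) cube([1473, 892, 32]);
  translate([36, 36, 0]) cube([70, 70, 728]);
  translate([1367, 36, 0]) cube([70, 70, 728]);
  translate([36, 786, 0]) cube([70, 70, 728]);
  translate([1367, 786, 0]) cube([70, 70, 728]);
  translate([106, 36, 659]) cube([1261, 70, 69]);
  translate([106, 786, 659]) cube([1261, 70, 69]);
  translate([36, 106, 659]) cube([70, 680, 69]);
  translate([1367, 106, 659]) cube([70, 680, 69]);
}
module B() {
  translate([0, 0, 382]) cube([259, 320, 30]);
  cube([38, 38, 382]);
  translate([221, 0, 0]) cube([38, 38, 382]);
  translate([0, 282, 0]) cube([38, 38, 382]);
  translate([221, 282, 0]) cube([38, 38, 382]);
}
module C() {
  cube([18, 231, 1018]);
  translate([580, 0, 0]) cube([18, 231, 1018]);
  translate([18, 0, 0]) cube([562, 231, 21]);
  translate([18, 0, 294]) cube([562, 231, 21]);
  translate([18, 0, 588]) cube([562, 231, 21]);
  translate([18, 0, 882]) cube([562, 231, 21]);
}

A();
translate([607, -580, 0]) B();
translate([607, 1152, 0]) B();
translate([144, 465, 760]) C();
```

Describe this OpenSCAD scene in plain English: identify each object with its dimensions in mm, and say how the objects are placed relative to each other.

A is a rectangular dining table. The top is 1473×892×32 mm with its upper surface at z = 760 mm. It stands on four 70×70 mm square legs, each inset 36 mm from the nearest pair of top edges, running from the floor to the underside of the top. Four apron rails, 70 mm thick and 69 mm tall, run between adjacent legs with their top edges flush with the underside of the top and their outer faces flush with the legs' outer faces.

B is a four-legged stool. The seat is a 259×320×30 mm slab whose top surface is at z = 412 mm; four square legs, each 38×38 mm in cross-section, run from the floor (z = 0) to the underside of the seat, each flush with a corner of the seat.

C is a bookshelf 598 mm wide overall, 231 mm deep and 1018 mm tall. The two sides are 18 mm thick vertical panels. 4 horizontal shelves of 21 mm thickness span between the inner faces of the sides; the lowest shelf sits on the floor and shelves are stacked with a clear vertical gap of 273 mm between each pair.

Two stools sit around the table at the −y, +y sides. The bookshelf is on top of the table.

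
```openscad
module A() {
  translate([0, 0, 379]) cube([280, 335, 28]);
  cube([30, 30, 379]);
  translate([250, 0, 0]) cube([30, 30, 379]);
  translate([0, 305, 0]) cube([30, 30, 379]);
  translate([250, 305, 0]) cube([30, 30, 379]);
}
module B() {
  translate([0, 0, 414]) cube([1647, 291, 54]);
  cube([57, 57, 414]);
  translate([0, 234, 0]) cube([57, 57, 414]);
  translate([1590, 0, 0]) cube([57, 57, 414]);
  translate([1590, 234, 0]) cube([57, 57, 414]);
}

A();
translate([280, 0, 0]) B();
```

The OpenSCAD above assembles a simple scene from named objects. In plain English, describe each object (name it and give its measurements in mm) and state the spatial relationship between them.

A is a four-legged stool. The seat is a 280×335×28 mm slab whose top surface is at z = 407 mm; four square legs, each 30×30 mm in cross-section, run from the floor (z = 0) to the underside of the seat, each flush with a corner of the seat.

B is a bench: a 1647×291 mm seat slab, 54 mm thick, top at z = 468 mm, on four 57×57 mm square legs flush with the seat corners and standing on z = 0.

The bench is against the stool's +x side, with their −y faces flush.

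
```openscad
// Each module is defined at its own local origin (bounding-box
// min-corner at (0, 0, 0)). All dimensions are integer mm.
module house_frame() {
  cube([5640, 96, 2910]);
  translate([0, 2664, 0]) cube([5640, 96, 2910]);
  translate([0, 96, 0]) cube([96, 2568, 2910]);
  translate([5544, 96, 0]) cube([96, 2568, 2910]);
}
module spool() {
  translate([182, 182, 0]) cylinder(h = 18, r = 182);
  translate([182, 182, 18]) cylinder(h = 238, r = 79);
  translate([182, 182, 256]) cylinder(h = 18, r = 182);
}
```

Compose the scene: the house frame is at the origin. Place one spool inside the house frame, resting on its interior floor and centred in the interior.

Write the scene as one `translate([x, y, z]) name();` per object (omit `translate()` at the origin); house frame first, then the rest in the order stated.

house_frame();
translate([2638, 1198, 0]) spool();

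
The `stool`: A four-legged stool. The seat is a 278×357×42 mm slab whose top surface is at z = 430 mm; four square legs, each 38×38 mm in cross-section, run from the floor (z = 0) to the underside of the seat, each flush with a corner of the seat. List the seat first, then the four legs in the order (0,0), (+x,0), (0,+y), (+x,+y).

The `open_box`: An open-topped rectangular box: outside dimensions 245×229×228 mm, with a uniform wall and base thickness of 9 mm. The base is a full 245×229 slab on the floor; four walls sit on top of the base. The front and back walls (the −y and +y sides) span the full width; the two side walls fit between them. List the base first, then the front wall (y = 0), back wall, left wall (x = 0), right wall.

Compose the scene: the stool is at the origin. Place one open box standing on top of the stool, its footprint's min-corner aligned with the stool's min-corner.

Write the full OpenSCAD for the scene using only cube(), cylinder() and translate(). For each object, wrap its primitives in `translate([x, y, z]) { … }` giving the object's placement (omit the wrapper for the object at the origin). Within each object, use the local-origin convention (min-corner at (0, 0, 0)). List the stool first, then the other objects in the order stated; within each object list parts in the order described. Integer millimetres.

translate([0, 0, 388]) cube([278, 357, 42]);
cube([38, 38, 388]);
translate([240, 0, 0]) cube([38, 38, 388]);
translate([0, 319, 0]) cube([38, 38, 388]);
translate([240, 319, 0]) cube([38, 38, 388]);
translate([0, 0, 430]) {
  cube([245, 229, 9]);
  translate([0, 0, 9]) cube([245, 9, 219]);
  translate([0, 220, 9]) cube([245, 9, 219]);
  translate([0, 9, 9]) cube([9, 211, 219]);
  translate([236, 9, 9]) cube([9, 211, 219]);
}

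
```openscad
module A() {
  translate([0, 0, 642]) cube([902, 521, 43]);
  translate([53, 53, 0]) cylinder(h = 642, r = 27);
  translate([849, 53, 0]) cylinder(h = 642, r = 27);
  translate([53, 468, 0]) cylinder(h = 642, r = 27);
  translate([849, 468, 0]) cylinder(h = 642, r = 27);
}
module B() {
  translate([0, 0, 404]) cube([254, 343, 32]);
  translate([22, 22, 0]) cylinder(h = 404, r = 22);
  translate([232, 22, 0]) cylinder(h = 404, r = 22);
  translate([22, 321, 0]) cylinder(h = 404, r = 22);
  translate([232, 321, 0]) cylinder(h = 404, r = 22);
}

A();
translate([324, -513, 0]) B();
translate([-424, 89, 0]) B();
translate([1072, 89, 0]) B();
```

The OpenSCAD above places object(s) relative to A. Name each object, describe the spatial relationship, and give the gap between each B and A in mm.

Each stool's nearest face is 170 mm from the table's bounding box.

A is a table. B is a stool. Three stools sit around the table at the −y, −x, +x sides. The gap between each stool and the table is 170 mm.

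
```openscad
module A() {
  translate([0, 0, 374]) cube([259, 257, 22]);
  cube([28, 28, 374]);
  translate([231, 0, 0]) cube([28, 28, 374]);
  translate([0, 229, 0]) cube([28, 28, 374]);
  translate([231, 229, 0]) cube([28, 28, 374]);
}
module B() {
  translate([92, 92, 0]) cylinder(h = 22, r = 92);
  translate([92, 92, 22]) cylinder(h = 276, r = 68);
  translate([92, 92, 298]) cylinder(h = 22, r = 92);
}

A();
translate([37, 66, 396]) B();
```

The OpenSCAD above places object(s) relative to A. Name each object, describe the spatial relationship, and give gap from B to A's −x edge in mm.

A is a stool. B is a spool. The spool is on top of the stool. The gap from the spool to the stool's −x edge is 37 mm.

The spool's min-x is at 37; the stool's min-x is 0; gap = 37 mm.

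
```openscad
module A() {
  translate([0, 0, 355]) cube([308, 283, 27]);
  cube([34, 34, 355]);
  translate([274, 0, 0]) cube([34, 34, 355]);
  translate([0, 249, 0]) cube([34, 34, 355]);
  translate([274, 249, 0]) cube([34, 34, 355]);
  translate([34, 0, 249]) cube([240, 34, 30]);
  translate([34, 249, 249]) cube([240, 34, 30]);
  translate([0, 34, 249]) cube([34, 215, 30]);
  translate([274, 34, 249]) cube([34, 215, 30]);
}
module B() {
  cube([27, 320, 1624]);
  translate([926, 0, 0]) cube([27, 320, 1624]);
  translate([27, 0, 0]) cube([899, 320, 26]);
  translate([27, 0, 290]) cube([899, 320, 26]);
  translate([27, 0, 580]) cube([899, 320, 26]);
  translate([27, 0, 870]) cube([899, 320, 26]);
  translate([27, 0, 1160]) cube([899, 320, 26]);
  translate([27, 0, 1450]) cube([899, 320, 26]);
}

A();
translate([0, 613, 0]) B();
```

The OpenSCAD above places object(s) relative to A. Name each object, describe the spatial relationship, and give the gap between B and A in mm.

The bookshelf's nearest face is 330 mm from the stool's +y face.

A is a stool. B is a bookshelf. The bookshelf is on the floor beside the stool on its +y side. The gap between the bookshelf and the stool is 330 mm.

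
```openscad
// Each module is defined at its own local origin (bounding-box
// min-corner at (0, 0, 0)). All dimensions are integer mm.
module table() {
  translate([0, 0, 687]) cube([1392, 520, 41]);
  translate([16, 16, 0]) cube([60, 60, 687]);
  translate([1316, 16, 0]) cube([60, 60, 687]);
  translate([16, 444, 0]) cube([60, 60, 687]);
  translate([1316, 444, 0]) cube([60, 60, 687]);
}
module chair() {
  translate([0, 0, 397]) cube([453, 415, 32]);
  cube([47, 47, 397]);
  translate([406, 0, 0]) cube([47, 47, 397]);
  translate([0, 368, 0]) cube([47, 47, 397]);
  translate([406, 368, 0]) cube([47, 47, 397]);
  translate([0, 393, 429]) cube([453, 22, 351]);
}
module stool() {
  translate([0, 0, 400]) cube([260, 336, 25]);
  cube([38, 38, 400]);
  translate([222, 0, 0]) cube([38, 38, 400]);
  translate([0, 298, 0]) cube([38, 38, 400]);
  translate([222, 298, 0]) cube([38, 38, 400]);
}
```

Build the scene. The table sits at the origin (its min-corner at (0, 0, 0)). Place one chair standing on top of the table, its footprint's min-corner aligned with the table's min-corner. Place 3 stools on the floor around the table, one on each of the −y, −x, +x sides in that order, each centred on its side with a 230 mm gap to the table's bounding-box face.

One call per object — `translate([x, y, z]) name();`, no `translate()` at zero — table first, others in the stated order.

table();
translate([0, 0, 728]) chair();
translate([566, -566, 0]) stool();
translate([-490, 92, 0]) stool();
translate([1622, 92, 0]) stool();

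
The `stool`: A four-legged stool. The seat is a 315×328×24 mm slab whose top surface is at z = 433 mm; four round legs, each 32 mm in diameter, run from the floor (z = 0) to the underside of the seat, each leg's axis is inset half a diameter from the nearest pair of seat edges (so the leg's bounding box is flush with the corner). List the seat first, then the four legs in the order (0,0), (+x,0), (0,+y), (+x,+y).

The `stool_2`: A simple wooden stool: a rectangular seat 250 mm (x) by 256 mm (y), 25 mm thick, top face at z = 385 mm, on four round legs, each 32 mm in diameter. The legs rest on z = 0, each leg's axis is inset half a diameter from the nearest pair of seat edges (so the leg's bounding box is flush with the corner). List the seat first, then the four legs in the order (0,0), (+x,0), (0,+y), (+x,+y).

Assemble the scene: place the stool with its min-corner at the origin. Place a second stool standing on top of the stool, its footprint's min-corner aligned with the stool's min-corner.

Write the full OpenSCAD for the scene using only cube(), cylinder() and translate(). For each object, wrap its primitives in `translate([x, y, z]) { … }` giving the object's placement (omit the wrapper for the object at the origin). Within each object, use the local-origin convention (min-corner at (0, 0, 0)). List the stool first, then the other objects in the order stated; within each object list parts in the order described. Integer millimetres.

translate([0, 0, 409]) cube([315, 328, 24]);
translate([16, 16, 0]) cylinder(h = 409, r = 16);
translate([299, 16, 0]) cylinder(h = 409, r = 16);
translate([16, 312, 0]) cylinder(h = 409, r = 16);
translate([299, 312, 0]) cylinder(h = 409, r = 16);
translate([0, 0, 433]) {
  translate([0, 0, 360]) cube([250, 256, 25]);
  translate([16, 16, 0]) cylinder(h = 360, r = 16);
  translate([234, 16, 0]) cylinder(h = 360, r = 16);
  translate([16, 240, 0]) cylinder(h = 360, r = 16);
  translate([234, 240, 0]) cylinder(h = 360, r = 16);
}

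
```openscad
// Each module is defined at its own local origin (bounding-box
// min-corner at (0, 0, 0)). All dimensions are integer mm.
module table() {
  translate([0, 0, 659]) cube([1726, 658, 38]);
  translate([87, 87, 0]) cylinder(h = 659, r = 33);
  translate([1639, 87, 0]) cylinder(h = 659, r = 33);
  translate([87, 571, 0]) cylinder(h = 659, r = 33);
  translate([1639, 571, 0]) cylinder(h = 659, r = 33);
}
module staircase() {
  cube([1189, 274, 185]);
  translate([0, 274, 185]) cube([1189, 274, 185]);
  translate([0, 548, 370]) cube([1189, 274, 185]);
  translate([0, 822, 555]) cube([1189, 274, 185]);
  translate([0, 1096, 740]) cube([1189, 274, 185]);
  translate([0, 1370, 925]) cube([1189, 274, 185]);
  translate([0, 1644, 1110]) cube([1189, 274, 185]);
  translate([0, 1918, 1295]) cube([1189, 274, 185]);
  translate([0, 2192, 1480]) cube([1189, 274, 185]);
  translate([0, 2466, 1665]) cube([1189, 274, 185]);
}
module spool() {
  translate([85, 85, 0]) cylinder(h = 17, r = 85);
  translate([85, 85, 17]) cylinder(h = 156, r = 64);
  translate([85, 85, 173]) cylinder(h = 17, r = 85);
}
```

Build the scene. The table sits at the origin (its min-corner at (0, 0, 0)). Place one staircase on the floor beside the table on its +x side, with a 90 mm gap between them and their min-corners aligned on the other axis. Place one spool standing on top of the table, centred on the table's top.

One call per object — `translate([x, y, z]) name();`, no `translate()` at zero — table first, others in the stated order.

table();
translate([1816, 0, 0]) staircase();
translate([778, 244, 697]) spool();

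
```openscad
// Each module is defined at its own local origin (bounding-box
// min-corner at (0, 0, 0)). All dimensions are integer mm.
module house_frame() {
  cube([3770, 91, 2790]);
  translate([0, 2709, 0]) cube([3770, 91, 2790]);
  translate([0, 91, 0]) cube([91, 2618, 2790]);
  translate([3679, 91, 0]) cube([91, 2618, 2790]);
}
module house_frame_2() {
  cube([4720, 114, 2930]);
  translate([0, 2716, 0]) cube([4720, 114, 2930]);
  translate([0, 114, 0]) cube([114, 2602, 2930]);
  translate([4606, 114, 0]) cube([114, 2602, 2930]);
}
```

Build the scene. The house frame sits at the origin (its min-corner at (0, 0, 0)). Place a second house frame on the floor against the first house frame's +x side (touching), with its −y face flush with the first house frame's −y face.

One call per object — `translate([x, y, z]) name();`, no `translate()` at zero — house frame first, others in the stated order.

house_frame();
translate([3770, 0, 0]) house_frame_2();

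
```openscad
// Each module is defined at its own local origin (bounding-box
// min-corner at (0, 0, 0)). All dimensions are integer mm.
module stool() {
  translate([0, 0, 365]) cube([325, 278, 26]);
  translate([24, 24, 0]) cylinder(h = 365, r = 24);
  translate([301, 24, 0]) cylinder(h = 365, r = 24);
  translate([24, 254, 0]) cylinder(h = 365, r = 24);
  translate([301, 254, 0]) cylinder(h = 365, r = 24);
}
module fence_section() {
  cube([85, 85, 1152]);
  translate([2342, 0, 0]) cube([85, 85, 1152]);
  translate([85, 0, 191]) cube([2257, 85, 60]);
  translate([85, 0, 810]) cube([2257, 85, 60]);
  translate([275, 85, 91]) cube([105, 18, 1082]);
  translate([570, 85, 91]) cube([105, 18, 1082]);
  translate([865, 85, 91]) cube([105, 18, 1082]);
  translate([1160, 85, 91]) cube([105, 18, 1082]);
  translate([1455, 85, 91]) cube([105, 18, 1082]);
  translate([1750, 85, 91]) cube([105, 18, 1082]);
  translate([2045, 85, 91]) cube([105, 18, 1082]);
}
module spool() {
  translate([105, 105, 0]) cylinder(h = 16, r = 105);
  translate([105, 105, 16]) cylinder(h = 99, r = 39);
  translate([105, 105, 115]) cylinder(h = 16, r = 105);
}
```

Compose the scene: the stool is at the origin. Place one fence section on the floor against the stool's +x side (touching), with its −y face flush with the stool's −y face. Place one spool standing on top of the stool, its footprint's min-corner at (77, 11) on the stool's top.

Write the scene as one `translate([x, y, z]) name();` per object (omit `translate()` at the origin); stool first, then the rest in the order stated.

stool();
translate([325, 0, 0]) fence_section();
translate([77, 11, 391]) spool();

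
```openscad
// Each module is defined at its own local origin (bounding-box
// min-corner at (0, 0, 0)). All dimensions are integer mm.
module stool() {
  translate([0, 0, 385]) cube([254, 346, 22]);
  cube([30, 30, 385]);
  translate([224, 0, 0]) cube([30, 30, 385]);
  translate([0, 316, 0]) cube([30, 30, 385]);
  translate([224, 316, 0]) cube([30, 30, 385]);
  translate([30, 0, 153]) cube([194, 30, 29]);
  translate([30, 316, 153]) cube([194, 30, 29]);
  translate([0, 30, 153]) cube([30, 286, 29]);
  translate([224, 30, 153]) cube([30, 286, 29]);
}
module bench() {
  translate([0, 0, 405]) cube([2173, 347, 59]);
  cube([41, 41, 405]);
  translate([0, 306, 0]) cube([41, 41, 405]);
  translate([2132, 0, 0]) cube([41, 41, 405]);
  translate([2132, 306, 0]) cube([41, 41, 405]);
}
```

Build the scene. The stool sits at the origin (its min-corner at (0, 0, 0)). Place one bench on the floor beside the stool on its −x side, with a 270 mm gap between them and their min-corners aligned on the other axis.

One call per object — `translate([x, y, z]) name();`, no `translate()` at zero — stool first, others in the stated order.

stool();
translate([-2443, 0, 0]) bench();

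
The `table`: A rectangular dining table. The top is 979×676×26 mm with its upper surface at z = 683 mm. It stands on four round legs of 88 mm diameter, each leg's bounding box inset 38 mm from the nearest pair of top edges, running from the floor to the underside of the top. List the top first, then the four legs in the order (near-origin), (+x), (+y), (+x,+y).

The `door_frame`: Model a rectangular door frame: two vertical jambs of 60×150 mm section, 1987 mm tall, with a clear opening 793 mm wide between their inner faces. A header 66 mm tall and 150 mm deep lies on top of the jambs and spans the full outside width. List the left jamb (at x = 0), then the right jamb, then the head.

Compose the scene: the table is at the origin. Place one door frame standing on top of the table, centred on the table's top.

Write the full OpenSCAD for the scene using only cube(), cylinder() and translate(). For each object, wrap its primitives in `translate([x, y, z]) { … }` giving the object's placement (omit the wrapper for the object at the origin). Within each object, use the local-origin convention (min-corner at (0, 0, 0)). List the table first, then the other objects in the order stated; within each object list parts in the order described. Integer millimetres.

translate([0, 0, 657]) cube([979, 676, 26]);
translate([82, 82, 0]) cylinder(h = 657, r = 44);
translate([897, 82, 0]) cylinder(h = 657, r = 44);
translate([82, 594, 0]) cylinder(h = 657, r = 44);
translate([897, 594, 0]) cylinder(h = 657, r = 44);
translate([33, 263, 683]) {
  cube([60, 150, 1987]);
  translate([853, 0, 0]) cube([60, 150, 1987]);
  translate([0, 0, 1987]) cube([913, 150, 66]);
}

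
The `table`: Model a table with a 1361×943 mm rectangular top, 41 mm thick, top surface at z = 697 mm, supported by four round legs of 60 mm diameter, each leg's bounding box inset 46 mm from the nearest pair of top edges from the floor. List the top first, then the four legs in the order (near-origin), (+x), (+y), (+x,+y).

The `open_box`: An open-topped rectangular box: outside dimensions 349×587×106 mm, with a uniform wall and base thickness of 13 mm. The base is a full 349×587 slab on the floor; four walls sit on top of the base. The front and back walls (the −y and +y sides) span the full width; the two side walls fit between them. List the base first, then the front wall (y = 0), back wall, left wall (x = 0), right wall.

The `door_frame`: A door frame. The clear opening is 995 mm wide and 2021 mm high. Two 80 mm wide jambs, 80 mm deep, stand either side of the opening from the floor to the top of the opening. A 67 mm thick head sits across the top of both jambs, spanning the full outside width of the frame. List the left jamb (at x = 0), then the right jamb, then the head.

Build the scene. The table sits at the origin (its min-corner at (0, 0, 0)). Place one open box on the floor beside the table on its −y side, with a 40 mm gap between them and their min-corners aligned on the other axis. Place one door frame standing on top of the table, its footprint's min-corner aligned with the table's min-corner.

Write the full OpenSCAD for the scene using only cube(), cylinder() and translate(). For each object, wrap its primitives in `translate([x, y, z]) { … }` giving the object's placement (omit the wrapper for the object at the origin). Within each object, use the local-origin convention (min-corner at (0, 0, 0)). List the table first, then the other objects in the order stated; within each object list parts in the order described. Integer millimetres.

translate([0, 0, 656]) cube([1361, 943, 41]);
translate([76, 76, 0]) cylinder(h = 656, r = 30);
translate([1285, 76, 0]) cylinder(h = 656, r = 30);
translate([76, 867, 0]) cylinder(h = 656, r = 30);
translate([1285, 867, 0]) cylinder(h = 656, r = 30);
translate([0, -627, 0]) {
  cube([349, 587, 13]);
  translate([0, 0, 13]) cube([349, 13, 93]);
  translate([0, 574, 13]) cube([349, 13, 93]);
  translate([0, 13, 13]) cube([13, 561, 93]);
  translate([336, 13, 13]) cube([13, 561, 93]);
}
translate([0, 0, 697]) {
  cube([80, 80, 2021]);
  translate([1075, 0, 0]) cube([80, 80, 2021]);
  translate([0, 0, 2021]) cube([1155, 80, 67]);
}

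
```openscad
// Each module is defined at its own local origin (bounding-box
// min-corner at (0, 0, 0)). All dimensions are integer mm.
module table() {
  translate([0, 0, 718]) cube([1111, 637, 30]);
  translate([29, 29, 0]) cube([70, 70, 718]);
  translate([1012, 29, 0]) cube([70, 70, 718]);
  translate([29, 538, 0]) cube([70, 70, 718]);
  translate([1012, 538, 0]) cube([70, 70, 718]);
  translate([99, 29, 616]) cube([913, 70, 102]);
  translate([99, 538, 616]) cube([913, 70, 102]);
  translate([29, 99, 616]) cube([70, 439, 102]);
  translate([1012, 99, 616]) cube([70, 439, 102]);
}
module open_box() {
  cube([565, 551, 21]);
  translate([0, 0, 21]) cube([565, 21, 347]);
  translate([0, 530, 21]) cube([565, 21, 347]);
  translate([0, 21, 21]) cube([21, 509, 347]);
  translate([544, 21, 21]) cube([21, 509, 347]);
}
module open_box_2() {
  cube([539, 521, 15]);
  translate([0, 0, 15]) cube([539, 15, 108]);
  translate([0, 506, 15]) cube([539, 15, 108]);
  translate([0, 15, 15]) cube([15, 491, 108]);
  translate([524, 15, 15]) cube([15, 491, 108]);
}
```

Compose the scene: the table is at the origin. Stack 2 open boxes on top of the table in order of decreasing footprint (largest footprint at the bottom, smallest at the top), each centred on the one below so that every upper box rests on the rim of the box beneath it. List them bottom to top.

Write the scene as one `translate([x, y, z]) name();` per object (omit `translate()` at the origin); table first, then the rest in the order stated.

table();
translate([273, 43, 748]) open_box();
translate([286, 58, 1116]) open_box_2();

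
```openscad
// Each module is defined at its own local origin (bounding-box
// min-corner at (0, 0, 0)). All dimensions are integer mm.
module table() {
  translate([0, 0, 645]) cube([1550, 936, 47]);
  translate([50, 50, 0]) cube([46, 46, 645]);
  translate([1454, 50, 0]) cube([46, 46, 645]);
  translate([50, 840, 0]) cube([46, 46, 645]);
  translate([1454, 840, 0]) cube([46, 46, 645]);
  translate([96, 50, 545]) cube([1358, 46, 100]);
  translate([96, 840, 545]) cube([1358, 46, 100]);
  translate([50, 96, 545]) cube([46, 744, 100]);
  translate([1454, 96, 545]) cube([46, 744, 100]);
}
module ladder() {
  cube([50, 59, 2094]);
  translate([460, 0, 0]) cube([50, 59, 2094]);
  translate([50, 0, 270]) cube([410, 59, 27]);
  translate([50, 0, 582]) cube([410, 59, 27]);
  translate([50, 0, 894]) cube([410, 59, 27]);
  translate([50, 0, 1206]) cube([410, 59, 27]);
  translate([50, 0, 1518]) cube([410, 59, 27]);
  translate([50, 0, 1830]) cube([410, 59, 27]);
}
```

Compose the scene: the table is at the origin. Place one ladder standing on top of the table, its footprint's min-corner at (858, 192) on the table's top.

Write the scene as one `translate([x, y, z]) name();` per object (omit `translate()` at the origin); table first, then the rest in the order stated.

table();
translate([858, 192, 692]) ladder();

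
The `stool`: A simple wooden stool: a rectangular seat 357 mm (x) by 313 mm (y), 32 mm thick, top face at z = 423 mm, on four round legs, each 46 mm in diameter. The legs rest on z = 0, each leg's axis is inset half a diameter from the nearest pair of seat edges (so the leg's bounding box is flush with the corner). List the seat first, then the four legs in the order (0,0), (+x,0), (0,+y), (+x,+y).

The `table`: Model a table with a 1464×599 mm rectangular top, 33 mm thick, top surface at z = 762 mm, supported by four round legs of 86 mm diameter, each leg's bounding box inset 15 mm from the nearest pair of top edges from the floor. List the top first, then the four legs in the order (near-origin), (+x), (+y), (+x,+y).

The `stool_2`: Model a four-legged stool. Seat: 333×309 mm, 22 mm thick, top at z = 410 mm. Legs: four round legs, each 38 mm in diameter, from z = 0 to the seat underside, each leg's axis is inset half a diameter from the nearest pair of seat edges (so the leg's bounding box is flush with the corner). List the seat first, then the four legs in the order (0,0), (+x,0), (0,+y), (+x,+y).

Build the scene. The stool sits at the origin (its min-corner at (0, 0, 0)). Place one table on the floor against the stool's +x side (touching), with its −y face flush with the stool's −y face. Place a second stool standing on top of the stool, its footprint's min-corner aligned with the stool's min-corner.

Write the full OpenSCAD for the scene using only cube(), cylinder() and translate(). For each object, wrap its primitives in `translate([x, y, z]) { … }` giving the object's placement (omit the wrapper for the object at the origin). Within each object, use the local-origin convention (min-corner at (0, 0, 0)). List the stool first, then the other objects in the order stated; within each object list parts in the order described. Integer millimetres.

translate([0, 0, 391]) cube([357, 313, 32]);
translate([23, 23, 0]) cylinder(h = 391, r = 23);
translate([334, 23, 0]) cylinder(h = 391, r = 23);
translate([23, 290, 0]) cylinder(h = 391, r = 23);
translate([334, 290, 0]) cylinder(h = 391, r = 23);
translate([357, 0, 0]) {
  translate([0, 0, 729]) cube([1464, 599, 33]);
  translate([58, 58, 0]) cylinder(h = 729, r = 43);
  translate([1406, 58, 0]) cylinder(h = 729, r = 43);
  translate([58, 541, 0]) cylinder(h = 729, r = 43);
  translate([1406, 541, 0]) cylinder(h = 729, r = 43);
}
translate([0, 0, 423]) {
  translate([0, 0, 388]) cube([333, 309, 22]);
  translate([19, 19, 0]) cylinder(h = 388, r = 19);
  translate([314, 19, 0]) cylinder(h = 388, r = 19);
  translate([19, 290, 0]) cylinder(h = 388, r = 19);
  translate([314, 290, 0]) cylinder(h = 388, r = 19);
}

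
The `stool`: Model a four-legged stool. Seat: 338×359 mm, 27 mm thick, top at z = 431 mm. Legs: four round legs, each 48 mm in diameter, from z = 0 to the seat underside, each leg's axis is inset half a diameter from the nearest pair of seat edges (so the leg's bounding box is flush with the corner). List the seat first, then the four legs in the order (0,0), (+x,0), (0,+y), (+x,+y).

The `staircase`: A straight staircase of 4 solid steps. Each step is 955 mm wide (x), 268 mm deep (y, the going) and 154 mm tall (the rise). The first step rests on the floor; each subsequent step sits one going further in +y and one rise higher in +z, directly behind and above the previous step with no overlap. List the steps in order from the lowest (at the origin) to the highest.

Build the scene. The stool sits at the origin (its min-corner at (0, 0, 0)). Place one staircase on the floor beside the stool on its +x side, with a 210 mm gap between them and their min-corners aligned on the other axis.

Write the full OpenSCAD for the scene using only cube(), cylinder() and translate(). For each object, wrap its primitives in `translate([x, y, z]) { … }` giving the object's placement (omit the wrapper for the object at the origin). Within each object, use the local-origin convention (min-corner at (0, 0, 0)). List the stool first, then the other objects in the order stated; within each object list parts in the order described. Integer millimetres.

translate([0, 0, 404]) cube([338, 359, 27]);
translate([24, 24, 0]) cylinder(h = 404, r = 24);
translate([314, 24, 0]) cylinder(h = 404, r = 24);
translate([24, 335, 0]) cylinder(h = 404, r = 24);
translate([314, 335, 0]) cylinder(h = 404, r = 24);
translate([548, 0, 0]) {
  cube([955, 268, 154]);
  translate([0, 268, 154]) cube([955, 268, 154]);
  translate([0, 536, 308]) cube([955, 268, 154]);
  translate([0, 804, 462]) cube([955, 268, 154]);
}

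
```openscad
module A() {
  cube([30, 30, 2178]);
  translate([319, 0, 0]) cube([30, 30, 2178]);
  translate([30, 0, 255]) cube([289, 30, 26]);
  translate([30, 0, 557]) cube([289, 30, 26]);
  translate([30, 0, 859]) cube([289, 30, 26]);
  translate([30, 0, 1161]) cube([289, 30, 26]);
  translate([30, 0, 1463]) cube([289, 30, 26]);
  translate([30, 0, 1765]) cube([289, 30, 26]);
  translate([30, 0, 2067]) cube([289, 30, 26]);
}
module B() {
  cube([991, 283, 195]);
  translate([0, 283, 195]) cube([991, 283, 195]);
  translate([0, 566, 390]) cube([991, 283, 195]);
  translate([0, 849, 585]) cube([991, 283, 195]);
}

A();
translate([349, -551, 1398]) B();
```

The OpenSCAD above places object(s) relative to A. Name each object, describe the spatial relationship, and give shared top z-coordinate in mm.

Both tops at z = 2178 mm.

A is a ladder. B is a staircase. The staircase is beside the ladder with their tops flush at z = 2178. The shared top z-coordinate is 2178 mm.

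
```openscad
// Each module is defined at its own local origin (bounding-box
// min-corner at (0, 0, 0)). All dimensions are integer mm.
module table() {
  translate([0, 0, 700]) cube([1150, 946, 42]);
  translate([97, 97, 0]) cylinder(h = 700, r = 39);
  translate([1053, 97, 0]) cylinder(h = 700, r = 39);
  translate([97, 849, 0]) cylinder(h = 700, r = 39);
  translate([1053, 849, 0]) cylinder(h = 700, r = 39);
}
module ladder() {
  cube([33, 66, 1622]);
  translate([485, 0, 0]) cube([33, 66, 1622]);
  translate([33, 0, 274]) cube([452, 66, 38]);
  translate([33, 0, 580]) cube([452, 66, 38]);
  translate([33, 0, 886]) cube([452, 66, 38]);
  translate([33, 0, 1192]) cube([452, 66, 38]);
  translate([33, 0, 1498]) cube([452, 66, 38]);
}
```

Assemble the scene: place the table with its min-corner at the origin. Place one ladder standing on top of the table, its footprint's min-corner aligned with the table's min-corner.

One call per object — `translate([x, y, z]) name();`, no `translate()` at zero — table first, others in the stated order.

table();
translate([0, 0, 742]) ladder();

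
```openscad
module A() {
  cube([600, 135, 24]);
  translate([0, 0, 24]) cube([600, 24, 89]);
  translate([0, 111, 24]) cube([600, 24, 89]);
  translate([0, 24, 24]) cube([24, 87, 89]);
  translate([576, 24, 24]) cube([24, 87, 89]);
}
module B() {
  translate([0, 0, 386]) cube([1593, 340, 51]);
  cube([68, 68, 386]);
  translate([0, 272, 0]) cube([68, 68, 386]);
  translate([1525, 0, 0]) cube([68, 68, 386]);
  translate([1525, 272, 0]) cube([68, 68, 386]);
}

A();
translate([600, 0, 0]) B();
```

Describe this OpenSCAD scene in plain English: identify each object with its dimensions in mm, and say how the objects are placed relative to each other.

A is an open-topped rectangular box: outside dimensions 600×135×113 mm, with a uniform wall and base thickness of 24 mm. The base is a full 600×135 slab on the floor; four walls sit on top of the base. The front and back walls (the −y and +y sides) span the full width; the two side walls fit between them.

B is a long wooden bench with a 1593 mm (x) × 340 mm (y) seat, 51 mm thick, its top surface 437 mm above the floor. Four 68 mm square legs at the seat corners, flush with the edges, run from z = 0 to the seat underside.

The bench is against the open box's +x side, with their −y faces flush.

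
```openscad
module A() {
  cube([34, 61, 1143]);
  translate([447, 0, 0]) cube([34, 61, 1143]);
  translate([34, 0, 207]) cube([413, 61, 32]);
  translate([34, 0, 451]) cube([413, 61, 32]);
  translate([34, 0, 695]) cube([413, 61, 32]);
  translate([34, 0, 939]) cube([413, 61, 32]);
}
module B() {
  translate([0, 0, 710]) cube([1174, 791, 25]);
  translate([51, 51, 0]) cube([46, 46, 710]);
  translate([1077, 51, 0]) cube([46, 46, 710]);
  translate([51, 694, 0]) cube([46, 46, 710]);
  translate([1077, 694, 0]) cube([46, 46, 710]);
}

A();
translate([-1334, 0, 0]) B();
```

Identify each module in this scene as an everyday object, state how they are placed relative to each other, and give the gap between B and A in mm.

The table's nearest face is 160 mm from the ladder's −x face.

A is a ladder. B is a table. The table is on the floor beside the ladder on its −x side. The gap between the table and the ladder is 160 mm.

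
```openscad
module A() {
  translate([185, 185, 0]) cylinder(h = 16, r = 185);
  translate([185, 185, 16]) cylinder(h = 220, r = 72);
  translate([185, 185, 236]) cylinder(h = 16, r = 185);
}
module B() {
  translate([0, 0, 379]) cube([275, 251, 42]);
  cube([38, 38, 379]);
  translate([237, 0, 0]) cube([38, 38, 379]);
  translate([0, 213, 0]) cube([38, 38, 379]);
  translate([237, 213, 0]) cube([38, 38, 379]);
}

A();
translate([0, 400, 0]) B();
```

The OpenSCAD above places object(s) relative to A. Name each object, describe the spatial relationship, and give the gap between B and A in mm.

The stool's nearest face is 30 mm from the spool's +y face.

A is a spool. B is a stool. The stool is on the floor beside the spool on its +y side. The gap between the stool and the spool is 30 mm.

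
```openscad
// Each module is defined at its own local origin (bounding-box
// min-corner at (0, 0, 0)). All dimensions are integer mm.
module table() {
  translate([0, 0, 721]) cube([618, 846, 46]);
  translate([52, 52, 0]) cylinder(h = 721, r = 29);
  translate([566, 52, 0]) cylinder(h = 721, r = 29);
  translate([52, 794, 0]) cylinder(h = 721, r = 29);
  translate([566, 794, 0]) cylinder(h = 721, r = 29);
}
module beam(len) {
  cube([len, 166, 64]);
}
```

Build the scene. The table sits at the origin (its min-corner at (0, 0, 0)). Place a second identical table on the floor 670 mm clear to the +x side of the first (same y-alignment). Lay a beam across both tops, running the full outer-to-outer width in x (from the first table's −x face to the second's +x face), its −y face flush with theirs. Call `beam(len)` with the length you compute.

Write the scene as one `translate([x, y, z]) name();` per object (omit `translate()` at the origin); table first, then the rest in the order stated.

table();
translate([1288, 0, 0]) table();
translate([0, 0, 767]) beam(1906);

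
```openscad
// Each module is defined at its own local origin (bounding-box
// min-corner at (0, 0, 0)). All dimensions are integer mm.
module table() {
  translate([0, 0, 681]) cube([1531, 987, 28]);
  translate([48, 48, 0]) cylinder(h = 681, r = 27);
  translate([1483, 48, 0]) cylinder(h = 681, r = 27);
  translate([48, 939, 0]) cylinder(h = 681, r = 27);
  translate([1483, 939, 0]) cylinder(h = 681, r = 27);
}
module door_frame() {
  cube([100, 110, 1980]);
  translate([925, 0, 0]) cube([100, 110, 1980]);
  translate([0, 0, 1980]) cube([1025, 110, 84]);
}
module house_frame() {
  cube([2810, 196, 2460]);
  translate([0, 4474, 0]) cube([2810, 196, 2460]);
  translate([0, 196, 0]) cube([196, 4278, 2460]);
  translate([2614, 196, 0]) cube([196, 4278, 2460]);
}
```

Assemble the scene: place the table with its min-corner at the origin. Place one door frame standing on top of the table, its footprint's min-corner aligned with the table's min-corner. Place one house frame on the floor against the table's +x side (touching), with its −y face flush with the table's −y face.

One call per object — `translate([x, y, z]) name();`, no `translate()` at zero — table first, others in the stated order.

table();
translate([0, 0, 709]) door_frame();
translate([1531, 0, 0]) house_frame();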